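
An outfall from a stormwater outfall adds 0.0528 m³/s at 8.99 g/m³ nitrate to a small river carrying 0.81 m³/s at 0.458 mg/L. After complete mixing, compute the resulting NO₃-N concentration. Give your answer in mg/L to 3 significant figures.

Flow-weighted mixing gives C = (0.0528·8.99 + 0.81·0.458) / (0.0528 + 0.81) = 0.8457/0.8628 = 0.9801 mg/L.

0.980 mg/L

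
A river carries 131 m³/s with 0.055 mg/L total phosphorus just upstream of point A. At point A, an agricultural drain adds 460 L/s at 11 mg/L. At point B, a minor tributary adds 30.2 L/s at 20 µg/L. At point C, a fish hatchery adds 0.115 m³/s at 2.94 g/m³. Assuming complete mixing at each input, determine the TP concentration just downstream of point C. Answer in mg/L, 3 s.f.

460 L/s = 0.46 m³/s.
After input A: C = (131·0.055 + 0.46·11) / 131.5 = 0.0933 mg/L.
30.2 L/s = 0.0302 m³/s.
20 µg/L = 0.02 mg/L.
After input B: C = (131.5·0.0933 + 0.0302·0.02) / 131.5 = 0.09328 mg/L.
After input C: C = (131.5·0.09328 + 0.115·2.94) / 131.6 = 0.09577 mg/L.

0.0958 mg/L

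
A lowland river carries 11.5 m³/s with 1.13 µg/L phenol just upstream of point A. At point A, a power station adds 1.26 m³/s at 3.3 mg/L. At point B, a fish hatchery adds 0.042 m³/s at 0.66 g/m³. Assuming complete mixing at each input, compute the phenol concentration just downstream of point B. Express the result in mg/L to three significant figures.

0.328 mg/L

1.13 µg/L = 0.00113 mg/L.
After input A: C = (11.5·0.00113 + 1.26·3.3) / 12.76 = 0.3269 mg/L.
After input B: C = (12.76·0.3269 + 0.042·0.66) / 12.8 = 0.328 mg/L.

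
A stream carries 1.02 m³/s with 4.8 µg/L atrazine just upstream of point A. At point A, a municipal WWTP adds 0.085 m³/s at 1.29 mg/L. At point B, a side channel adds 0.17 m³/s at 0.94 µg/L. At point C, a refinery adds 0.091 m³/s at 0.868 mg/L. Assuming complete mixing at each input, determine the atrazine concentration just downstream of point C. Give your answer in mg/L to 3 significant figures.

4.8 µg/L = 0.0048 mg/L.
After input A: C = (1.02·0.0048 + 0.085·1.29) / 1.105 = 0.1037 mg/L.
0.94 µg/L = 0.00094 mg/L.
After input B: C = (1.105·0.1037 + 0.17·0.00094) / 1.275 = 0.08997 mg/L.
After input C: C = (1.275·0.08997 + 0.091·0.868) / 1.366 = 0.1418 mg/L.

0.142 mg/L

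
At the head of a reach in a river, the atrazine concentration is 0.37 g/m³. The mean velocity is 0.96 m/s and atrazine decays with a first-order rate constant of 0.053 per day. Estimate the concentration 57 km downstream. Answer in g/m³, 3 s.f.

0.357 g/m³

Travel time t = 57 km / 0.96 m/s = 5.7e+04/0.96 = 5.938e+04 s = 0.6872 d.
First-order decay: C = 0.37·exp(−0.053·0.6872) = 0.37·0.9642 = 0.3568 g/m³.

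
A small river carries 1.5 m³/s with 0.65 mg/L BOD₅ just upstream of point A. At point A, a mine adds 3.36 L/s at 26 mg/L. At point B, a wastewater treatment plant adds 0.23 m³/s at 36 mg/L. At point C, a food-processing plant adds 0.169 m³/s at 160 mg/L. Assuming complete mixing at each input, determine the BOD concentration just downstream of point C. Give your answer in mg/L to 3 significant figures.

19.1 mg/L

3.36 L/s = 0.00336 m³/s.
After input A: C = (1.5·0.65 + 0.00336·26) / 1.503 = 0.7067 mg/L.
After input B: C = (1.503·0.7067 + 0.23·36) / 1.733 = 5.39 mg/L.
After input C: C = (1.733·5.39 + 0.169·160) / 1.902 = 19.12 mg/L.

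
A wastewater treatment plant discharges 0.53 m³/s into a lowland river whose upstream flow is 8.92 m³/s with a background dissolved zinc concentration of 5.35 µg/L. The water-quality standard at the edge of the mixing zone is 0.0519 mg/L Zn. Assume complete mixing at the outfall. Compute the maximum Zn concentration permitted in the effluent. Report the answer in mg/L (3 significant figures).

5.35 µg/L = 0.00535 mg/L.
Mass balance: 0.0519·9.45 = 0.53·Cₑ + 8.92·0.00535.
Cₑ = (0.4905 − 0.04772) / 0.53 = 0.8353 mg/L.

0.835 mg/L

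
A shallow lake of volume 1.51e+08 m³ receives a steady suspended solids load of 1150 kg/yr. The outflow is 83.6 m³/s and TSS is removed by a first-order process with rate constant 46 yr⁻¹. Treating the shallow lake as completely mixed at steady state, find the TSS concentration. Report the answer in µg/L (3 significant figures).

0.120 µg/L

Outflow Q = 83.6 m³/s × 3.156e+07 s/yr = 2.638e+09 m³/yr.
Steady-state CSTR mass balance: W = Q·C + k·V·C, so C = W/(Q + kV).
Q + kV = 2.638e+09 + 46·1.51e+08 = 9.584e+09 m³/yr.
C = 1150/9.584e+09 = 1.2e-07 kg/m³ = 0.00012 mg/L = 0.12 µg/L.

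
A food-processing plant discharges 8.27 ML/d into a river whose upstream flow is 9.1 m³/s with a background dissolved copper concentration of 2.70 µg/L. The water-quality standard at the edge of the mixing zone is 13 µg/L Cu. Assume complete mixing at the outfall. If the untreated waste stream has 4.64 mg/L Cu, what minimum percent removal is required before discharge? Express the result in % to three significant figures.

8.27 ML/d = 0.09572 m³/s.
2.70 µg/L = 0.0027 mg/L.
13 µg/L = 0.013 mg/L.
Mass balance: 0.013·9.196 = 0.09572·Cₑ + 9.1·0.0027.
Cₑ = (0.1195 − 0.02457) / 0.09572 = 0.9922 mg/L.
Required removal = 1 − 0.9922/4.64 = 78.62 %.

78.6 %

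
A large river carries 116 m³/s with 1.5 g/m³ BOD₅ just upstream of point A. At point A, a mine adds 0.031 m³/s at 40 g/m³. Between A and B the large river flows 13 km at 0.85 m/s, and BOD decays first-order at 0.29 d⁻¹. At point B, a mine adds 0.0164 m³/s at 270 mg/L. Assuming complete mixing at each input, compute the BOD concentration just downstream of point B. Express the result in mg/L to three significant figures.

After input A: C = (116·1.5 + 0.031·40) / 116 = 1.51 mg/L.
Over the 13 km reach to input B (t = 1.529e+04 s = 0.177 d), decay gives C = 1.51·exp(−0.29·0.177) = 1.435 mg/L.
After input B: C = (116·1.435 + 0.0164·270) / 116 = 1.473 mg/L.

1.47 mg/L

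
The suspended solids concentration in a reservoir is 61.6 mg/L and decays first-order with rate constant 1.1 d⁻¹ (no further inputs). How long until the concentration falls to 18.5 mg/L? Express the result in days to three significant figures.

t = ln(C₀/C)/k = ln(61.6/18.5)/1.1 = 1.203/1.1 = 1.094 d.

1.09 d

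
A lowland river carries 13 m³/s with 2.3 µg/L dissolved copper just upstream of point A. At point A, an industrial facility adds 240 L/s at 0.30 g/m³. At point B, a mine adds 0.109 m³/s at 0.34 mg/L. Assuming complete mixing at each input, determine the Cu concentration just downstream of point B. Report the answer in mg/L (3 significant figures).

0.0104 mg/L

2.3 µg/L = 0.0023 mg/L.
240 L/s = 0.24 m³/s.
After input A: C = (13·0.0023 + 0.24·0.3) / 13.24 = 0.007696 mg/L.
After input B: C = (13.24·0.007696 + 0.109·0.34) / 13.35 = 0.01041 mg/L.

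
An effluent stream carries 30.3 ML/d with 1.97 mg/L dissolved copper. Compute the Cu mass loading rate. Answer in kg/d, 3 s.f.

59.7 kg/d

30.3 ML/d = 0.3507 m³/s.
Mass flux = Q·C = 0.3507 m³/s × 1.97 g/m³ = 0.6909 g/s.
= 0.6909 g/s × 86.4 = 59.69 kg/d.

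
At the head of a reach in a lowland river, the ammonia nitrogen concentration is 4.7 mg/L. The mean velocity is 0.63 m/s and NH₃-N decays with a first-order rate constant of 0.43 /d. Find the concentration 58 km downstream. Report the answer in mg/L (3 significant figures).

2.97 mg/L

Travel time t = 58 km / 0.63 m/s = 5.8e+04/0.63 = 9.206e+04 s = 1.066 d.
First-order decay: C = 4.7·exp(−0.43·1.066) = 4.7·0.6324 = 2.972 mg/L.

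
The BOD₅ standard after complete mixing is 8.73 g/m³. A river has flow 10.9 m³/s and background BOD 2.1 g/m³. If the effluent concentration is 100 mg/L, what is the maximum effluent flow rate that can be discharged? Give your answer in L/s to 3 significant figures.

Mass balance at complete mixing: C_std·(Q_w + Q_r) = Q_w·C_e + Q_r·C_b.
Rearranging, Q_w = Q_r·(C_std − C_b)/(C_e − C_std) = 10.9·(8.73 − 2.1) / (100 − 8.73) = 0.7918 m³/s.
= 791.8 L/s.

792 L/s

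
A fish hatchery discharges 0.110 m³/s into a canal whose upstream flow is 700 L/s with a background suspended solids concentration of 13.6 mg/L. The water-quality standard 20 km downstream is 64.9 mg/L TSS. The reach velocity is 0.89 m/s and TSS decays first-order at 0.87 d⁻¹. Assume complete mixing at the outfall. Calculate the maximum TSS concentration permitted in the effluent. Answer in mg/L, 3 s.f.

513 mg/L

700 L/s = 0.7 m³/s.
Travel time to the compliance point: t = 2e+04/0.89 = 2.247e+04 s = 0.2601 d; decay factor exp(−0.87·0.2601) = 0.7975.
So the concentration just after mixing may be at most 64.9/0.7975 = 81.38 mg/L.
Mass balance: 81.38·0.81 = 0.11·Cₑ + 0.7·13.6.
Cₑ = (65.92 − 9.52) / 0.11 = 512.7 mg/L.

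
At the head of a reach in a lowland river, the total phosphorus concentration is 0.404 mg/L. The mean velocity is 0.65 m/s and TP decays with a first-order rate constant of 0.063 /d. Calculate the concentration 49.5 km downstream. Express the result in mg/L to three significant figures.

0.382 mg/L

Travel time t = 49.5 km / 0.65 m/s = 4.95e+04/0.65 = 7.615e+04 s = 0.8814 d.
First-order decay: C = 0.404·exp(−0.063·0.8814) = 0.404·0.946 = 0.3822 mg/L.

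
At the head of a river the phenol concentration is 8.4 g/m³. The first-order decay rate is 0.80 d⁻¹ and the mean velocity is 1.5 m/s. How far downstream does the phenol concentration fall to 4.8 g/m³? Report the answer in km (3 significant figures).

From C = C₀·e^(−kt), t = ln(C₀/C)/k = ln(8.4/4.8)/0.80 = 0.5596/0.80 = 0.6995 d.
Distance = v·t = 1.5 m/s × 6.044e+04 s = 9.066e+04 m = 90.66 km.

90.7 km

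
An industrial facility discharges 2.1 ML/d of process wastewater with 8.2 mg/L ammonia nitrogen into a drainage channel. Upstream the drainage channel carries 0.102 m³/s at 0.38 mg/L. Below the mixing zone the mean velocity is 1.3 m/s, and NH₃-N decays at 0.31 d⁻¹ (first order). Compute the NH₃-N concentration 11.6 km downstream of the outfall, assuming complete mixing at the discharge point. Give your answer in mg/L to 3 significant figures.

2.1 ML/d = 0.02431 m³/s.
After complete mixing, C₀ = (0.02431·8.2 + 0.102·0.38) / 0.1263 = 1.885 mg/L.
Travel time t = 1.16e+04 m / 1.3 m/s = 8923 s = 0.1033 d.
C = 1.885·exp(−0.31·0.1033) = 1.885·0.9685 = 1.825 mg/L.

1.83 mg/L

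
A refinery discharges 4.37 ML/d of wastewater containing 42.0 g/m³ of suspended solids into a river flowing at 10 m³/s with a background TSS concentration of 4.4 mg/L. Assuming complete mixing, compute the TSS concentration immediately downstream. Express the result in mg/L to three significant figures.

4.59 mg/L

4.37 ML/d = 0.05058 m³/s.
Flow-weighted mixing gives C = (0.05058·42 + 10·4.4) / (0.05058 + 10) = 46.12/10.05 = 4.589 mg/L.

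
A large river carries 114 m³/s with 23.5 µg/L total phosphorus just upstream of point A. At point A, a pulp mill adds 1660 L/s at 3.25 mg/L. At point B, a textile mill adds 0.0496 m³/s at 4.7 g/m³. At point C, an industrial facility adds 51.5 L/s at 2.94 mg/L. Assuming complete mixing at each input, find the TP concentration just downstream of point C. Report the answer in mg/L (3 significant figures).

0.0731 mg/L

23.5 µg/L = 0.0235 mg/L.
1660 L/s = 1.66 m³/s.
After input A: C = (114·0.0235 + 1.66·3.25) / 115.7 = 0.06981 mg/L.
After input B: C = (115.7·0.06981 + 0.0496·4.7) / 115.7 = 0.07179 mg/L.
51.5 L/s = 0.0515 m³/s.
After input C: C = (115.7·0.07179 + 0.0515·2.94) / 115.8 = 0.07307 mg/L.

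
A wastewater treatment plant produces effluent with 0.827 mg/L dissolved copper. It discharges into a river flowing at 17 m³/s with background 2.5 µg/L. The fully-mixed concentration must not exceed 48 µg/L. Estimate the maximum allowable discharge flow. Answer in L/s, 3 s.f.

2.5 µg/L = 0.0025 mg/L.
48 µg/L = 0.048 mg/L.
Mass balance at complete mixing: C_std·(Q_w + Q_r) = Q_w·C_e + Q_r·C_b.
Rearranging, Q_w = Q_r·(C_std − C_b)/(C_e − C_std) = 17·(0.048 − 0.0025) / (0.827 − 0.048) = 0.9929 m³/s.
= 992.9 L/s.

993 L/s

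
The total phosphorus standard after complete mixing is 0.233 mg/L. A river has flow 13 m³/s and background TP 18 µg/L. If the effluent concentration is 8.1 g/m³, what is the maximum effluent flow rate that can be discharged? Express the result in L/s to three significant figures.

18 µg/L = 0.018 mg/L.
Mass balance at complete mixing: C_std·(Q_w + Q_r) = Q_w·C_e + Q_r·C_b.
Rearranging, Q_w = Q_r·(C_std − C_b)/(C_e − C_std) = 13·(0.233 − 0.018) / (8.1 − 0.233) = 0.3553 m³/s.
= 355.3 L/s.

355 L/s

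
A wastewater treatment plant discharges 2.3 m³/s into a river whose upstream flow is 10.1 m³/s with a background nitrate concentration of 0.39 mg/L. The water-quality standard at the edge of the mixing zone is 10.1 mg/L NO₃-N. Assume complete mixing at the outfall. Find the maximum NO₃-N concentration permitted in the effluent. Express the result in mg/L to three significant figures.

Mass balance: 10.1·12.4 = 2.3·Cₑ + 10.1·0.39.
Cₑ = (125.2 − 3.939) / 2.3 = 52.74 mg/L.

52.7 mg/L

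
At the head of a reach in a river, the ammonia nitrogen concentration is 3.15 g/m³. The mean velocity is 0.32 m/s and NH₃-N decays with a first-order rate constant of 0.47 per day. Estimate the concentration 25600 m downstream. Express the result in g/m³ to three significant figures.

Travel time t = 25600 m / 0.32 m/s = 2.56e+04/0.32 = 8e+04 s = 0.9259 d.
First-order decay: C = 3.15·exp(−0.47·0.9259) = 3.15·0.6471 = 2.039 g/m³.

2.04 g/m³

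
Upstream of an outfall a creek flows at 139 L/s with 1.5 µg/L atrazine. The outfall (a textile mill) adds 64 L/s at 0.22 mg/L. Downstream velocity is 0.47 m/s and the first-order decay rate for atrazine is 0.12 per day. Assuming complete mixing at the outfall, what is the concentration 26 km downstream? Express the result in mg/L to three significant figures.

64 L/s = 0.064 m³/s.
139 L/s = 0.139 m³/s.
1.5 µg/L = 0.0015 mg/L.
After complete mixing, C₀ = (0.064·0.22 + 0.139·0.0015) / 0.203 = 0.07039 mg/L.
Travel time t = 2.6e+04 m / 0.47 m/s = 5.532e+04 s = 0.6403 d.
C = 0.07039·exp(−0.12·0.6403) = 0.07039·0.926 = 0.06518 mg/L.

0.0652 mg/L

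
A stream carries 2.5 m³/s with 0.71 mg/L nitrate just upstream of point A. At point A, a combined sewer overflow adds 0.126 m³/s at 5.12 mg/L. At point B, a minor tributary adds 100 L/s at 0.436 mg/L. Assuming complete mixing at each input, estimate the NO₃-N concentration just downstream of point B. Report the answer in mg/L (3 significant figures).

0.904 mg/L

After input A: C = (2.5·0.71 + 0.126·5.12) / 2.626 = 0.9216 mg/L.
100 L/s = 0.1 m³/s.
After input B: C = (2.626·0.9216 + 0.1·0.436) / 2.726 = 0.9038 mg/L.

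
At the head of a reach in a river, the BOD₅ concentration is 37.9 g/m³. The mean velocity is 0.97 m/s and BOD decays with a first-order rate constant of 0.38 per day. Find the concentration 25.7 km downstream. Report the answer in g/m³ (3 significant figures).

33.7 g/m³

Travel time t = 25.7 km / 0.97 m/s = 2.57e+04/0.97 = 2.649e+04 s = 0.3067 d.
First-order decay: C = 37.9·exp(−0.38·0.3067) = 37.9·0.89 = 33.73 g/m³.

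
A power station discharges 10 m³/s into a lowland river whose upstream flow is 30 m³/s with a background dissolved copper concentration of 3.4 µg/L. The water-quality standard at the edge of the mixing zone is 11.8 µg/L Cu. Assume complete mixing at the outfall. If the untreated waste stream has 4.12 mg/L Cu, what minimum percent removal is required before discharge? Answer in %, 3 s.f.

99.1 %

3.4 µg/L = 0.0034 mg/L.
11.8 µg/L = 0.0118 mg/L.
Mass balance: 0.0118·40 = 10·Cₑ + 30·0.0034.
Cₑ = (0.472 − 0.102) / 10 = 0.037 mg/L.
Required removal = 1 − 0.037/4.12 = 99.1 %.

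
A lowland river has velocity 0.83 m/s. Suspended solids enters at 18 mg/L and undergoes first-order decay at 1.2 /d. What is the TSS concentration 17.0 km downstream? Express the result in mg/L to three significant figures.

13.5 mg/L

Travel time t = 17.0 km / 0.83 m/s = 1.7e+04/0.83 = 2.048e+04 s = 0.2371 d.
First-order decay: C = 18·exp(−1.2·0.2371) = 18·0.7524 = 13.54 mg/L.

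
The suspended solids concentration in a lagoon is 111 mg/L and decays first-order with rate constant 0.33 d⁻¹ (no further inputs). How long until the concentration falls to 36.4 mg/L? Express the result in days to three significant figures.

3.38 d

t = ln(C₀/C)/k = ln(111/36.4)/0.33 = 1.115/0.33 = 3.379 d.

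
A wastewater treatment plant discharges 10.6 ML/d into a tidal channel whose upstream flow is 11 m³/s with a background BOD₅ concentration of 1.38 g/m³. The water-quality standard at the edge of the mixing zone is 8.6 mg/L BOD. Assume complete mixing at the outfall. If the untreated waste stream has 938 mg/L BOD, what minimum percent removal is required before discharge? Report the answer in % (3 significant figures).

10.6 ML/d = 0.1227 m³/s.
Mass balance: 8.6·11.12 = 0.1227·Cₑ + 11·1.38.
Cₑ = (95.66 − 15.18) / 0.1227 = 655.9 mg/L.
Required removal = 1 − 655.9/938 = 30.07 %.

30.1 %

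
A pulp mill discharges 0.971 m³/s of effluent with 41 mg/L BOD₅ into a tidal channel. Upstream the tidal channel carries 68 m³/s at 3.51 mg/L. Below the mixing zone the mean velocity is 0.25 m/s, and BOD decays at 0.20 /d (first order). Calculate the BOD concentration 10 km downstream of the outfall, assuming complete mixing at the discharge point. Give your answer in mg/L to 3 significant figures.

After complete mixing, C₀ = (0.971·41 + 68·3.51) / 68.97 = 4.038 mg/L.
Travel time t = 1e+04 m / 0.25 m/s = 4e+04 s = 0.463 d.
C = 4.038·exp(−0.20·0.463) = 4.038·0.9116 = 3.681 mg/L.

3.68 mg/L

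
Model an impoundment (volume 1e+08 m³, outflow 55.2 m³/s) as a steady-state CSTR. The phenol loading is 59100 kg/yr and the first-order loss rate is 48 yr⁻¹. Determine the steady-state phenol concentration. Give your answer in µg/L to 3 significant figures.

9.03 µg/L

Outflow Q = 55.2 m³/s × 3.156e+07 s/yr = 1.742e+09 m³/yr.
Steady-state CSTR mass balance: W = Q·C + k·V·C, so C = W/(Q + kV).
Q + kV = 1.742e+09 + 48·1e+08 = 6.542e+09 m³/yr.
C = 59100/6.542e+09 = 9.034e-06 kg/m³ = 0.009034 mg/L = 9.034 µg/L.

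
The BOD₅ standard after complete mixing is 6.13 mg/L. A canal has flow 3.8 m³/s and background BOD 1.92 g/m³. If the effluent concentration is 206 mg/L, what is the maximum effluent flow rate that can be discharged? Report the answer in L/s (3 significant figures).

Mass balance at complete mixing: C_std·(Q_w + Q_r) = Q_w·C_e + Q_r·C_b.
Rearranging, Q_w = Q_r·(C_std − C_b)/(C_e − C_std) = 3.8·(6.13 − 1.92) / (206 − 6.13) = 0.08004 m³/s.
= 80.04 L/s.

80.0 L/s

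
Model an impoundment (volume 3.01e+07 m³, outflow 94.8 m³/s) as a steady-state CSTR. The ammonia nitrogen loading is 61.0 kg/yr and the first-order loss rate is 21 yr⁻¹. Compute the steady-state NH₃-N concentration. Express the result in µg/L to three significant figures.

0.0168 µg/L

Outflow Q = 94.8 m³/s × 3.156e+07 s/yr = 2.992e+09 m³/yr.
Steady-state CSTR mass balance: W = Q·C + k·V·C, so C = W/(Q + kV).
Q + kV = 2.992e+09 + 21·3.01e+07 = 3.624e+09 m³/yr.
C = 61.0/3.624e+09 = 1.683e-08 kg/m³ = 1.683e-05 mg/L = 0.01683 µg/L.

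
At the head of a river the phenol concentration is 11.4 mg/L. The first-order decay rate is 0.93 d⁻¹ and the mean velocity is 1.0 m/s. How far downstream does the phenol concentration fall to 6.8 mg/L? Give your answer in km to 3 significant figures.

48.0 km

From C = C₀·e^(−kt), t = ln(C₀/C)/k = ln(11.4/6.8)/0.93 = 0.5167/0.93 = 0.5556 d.
Distance = v·t = 1.0 m/s × 4.8e+04 s = 4.8e+04 m = 48 km.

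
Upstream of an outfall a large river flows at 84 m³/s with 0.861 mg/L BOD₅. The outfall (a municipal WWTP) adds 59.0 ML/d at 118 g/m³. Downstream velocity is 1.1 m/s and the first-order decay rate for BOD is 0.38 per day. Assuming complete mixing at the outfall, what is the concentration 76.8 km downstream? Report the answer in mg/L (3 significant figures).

59.0 ML/d = 0.6829 m³/s.
After complete mixing, C₀ = (0.6829·118 + 84·0.861) / 84.68 = 1.806 mg/L.
Travel time t = 7.68e+04 m / 1.1 m/s = 6.982e+04 s = 0.8081 d.
C = 1.806·exp(−0.38·0.8081) = 1.806·0.7356 = 1.328 mg/L.

1.33 mg/L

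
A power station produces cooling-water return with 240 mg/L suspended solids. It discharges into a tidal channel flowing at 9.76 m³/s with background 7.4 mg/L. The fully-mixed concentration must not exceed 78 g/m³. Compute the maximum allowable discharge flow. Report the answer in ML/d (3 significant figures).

367 ML/d

Mass balance at complete mixing: C_std·(Q_w + Q_r) = Q_w·C_e + Q_r·C_b.
Rearranging, Q_w = Q_r·(C_std − C_b)/(C_e − C_std) = 9.76·(78 − 7.4) / (240 − 78) = 4.253 m³/s.
= 367.5 ML/d.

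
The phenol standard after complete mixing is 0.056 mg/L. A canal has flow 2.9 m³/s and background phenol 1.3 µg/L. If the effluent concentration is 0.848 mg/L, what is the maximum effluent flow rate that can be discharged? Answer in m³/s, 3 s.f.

0.200 m³/s

1.3 µg/L = 0.0013 mg/L.
Mass balance at complete mixing: C_std·(Q_w + Q_r) = Q_w·C_e + Q_r·C_b.
Rearranging, Q_w = Q_r·(C_std − C_b)/(C_e − C_std) = 2.9·(0.056 − 0.0013) / (0.848 − 0.056) = 0.2003 m³/s.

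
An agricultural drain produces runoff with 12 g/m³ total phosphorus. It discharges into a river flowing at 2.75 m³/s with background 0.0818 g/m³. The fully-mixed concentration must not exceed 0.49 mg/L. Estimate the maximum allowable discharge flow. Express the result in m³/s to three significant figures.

Mass balance at complete mixing: C_std·(Q_w + Q_r) = Q_w·C_e + Q_r·C_b.
Rearranging, Q_w = Q_r·(C_std − C_b)/(C_e − C_std) = 2.75·(0.49 − 0.0818) / (12 − 0.49) = 0.09753 m³/s.

0.0975 m³/s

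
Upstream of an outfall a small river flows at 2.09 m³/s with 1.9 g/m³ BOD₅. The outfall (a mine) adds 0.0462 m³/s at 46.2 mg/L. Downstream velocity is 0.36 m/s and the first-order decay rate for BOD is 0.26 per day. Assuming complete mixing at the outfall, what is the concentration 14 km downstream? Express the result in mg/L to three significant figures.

2.54 mg/L

After complete mixing, C₀ = (0.0462·46.2 + 2.09·1.9) / 2.136 = 2.858 mg/L.
Travel time t = 1.4e+04 m / 0.36 m/s = 3.889e+04 s = 0.4501 d.
C = 2.858·exp(−0.26·0.4501) = 2.858·0.8896 = 2.542 mg/L.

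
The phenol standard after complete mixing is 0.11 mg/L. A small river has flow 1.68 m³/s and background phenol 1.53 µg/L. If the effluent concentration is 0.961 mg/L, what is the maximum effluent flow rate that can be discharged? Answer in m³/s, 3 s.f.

1.53 µg/L = 0.00153 mg/L.
Mass balance at complete mixing: C_std·(Q_w + Q_r) = Q_w·C_e + Q_r·C_b.
Rearranging, Q_w = Q_r·(C_std − C_b)/(C_e − C_std) = 1.68·(0.11 − 0.00153) / (0.961 − 0.11) = 0.2141 m³/s.

0.214 m³/s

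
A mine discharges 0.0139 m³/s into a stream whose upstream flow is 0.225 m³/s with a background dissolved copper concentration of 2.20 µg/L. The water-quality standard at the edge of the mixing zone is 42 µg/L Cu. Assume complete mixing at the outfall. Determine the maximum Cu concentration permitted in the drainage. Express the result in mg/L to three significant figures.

2.20 µg/L = 0.0022 mg/L.
42 µg/L = 0.042 mg/L.
Mass balance: 0.042·0.2389 = 0.0139·Cₑ + 0.225·0.0022.
Cₑ = (0.01003 − 0.000495) / 0.0139 = 0.6862 mg/L.

0.686 mg/L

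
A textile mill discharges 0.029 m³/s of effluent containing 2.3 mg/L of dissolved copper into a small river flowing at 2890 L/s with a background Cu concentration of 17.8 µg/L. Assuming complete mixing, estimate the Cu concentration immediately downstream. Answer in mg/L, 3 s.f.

2890 L/s = 2.89 m³/s.
17.8 µg/L = 0.0178 mg/L.
By mass balance at complete mixing, C = (0.029·2.3 + 2.89·0.0178) / (0.029 + 2.89) = 0.1181/2.919 = 0.04047 mg/L.

0.0405 mg/L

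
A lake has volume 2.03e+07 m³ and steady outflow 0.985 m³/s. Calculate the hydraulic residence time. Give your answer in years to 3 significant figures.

0.653 yr

Q = 0.985 m³/s × 3.156e+07 s/yr = 3.108e+07 m³/yr.
Hydraulic residence time τ = V/Q = 2.03e+07/3.108e+07 = 0.6531 yr.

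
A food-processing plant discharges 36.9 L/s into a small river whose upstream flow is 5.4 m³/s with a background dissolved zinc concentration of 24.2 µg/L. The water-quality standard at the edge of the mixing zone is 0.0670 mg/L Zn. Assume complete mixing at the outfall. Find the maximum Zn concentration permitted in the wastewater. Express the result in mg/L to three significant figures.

36.9 L/s = 0.0369 m³/s.
24.2 µg/L = 0.0242 mg/L.
Mass balance: 0.067·5.437 = 0.0369·Cₑ + 5.4·0.0242.
Cₑ = (0.3643 − 0.1307) / 0.0369 = 6.33 mg/L.

6.33 mg/L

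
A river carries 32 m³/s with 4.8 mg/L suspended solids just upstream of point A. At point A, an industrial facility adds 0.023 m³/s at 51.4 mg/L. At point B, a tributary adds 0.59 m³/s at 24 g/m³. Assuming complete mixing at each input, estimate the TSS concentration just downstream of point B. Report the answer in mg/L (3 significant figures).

After input A: C = (32·4.8 + 0.023·51.4) / 32.02 = 4.833 mg/L.
After input B: C = (32.02·4.833 + 0.59·24) / 32.61 = 5.18 mg/L.

5.18 mg/L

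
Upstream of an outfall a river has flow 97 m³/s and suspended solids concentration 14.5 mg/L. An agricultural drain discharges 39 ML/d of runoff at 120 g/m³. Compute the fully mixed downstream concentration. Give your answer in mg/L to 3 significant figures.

15.0 mg/L

39 ML/d = 0.4514 m³/s.
By mass balance at complete mixing, C = (0.4514·120 + 97·14.5) / (0.4514 + 97) = 1461/97.45 = 14.99 mg/L.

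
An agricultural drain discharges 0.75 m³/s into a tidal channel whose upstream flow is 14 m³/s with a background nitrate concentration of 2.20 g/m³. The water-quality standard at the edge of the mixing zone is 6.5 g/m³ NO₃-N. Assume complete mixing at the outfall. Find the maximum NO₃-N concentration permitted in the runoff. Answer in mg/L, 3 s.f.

86.8 mg/L

Mass balance: 6.5·14.75 = 0.75·Cₑ + 14·2.2.
Cₑ = (95.88 − 30.8) / 0.75 = 86.77 mg/L.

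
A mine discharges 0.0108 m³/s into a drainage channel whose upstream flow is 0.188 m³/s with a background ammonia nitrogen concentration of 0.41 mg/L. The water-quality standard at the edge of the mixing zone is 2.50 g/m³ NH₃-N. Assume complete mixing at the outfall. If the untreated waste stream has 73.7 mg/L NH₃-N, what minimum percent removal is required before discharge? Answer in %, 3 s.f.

47.2 %

Mass balance: 2.5·0.1988 = 0.0108·Cₑ + 0.188·0.41.
Cₑ = (0.497 − 0.07708) / 0.0108 = 38.88 mg/L.
Required removal = 1 − 38.88/73.7 = 47.24 %.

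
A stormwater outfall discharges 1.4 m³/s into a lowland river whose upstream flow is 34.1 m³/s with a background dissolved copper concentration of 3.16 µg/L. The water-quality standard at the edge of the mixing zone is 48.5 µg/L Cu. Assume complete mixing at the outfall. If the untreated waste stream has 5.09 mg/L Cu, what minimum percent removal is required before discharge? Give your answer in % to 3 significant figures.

3.16 µg/L = 0.00316 mg/L.
48.5 µg/L = 0.0485 mg/L.
Mass balance: 0.0485·35.5 = 1.4·Cₑ + 34.1·0.00316.
Cₑ = (1.722 − 0.1078) / 1.4 = 1.153 mg/L.
Required removal = 1 − 1.153/5.09 = 77.35 %.

77.4 %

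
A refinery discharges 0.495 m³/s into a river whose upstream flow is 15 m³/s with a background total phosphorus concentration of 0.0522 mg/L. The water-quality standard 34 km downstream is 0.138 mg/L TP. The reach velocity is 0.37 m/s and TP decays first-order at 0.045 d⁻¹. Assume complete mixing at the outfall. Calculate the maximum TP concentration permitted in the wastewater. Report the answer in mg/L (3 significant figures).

Travel time to the compliance point: t = 3.4e+04/0.37 = 9.189e+04 s = 1.064 d; decay factor exp(−0.045·1.064) = 0.9533.
So the concentration just after mixing may be at most 0.138/0.9533 = 0.1448 mg/L.
Mass balance: 0.1448·15.49 = 0.495·Cₑ + 15·0.0522.
Cₑ = (2.243 − 0.783) / 0.495 = 2.95 mg/L.

2.95 mg/L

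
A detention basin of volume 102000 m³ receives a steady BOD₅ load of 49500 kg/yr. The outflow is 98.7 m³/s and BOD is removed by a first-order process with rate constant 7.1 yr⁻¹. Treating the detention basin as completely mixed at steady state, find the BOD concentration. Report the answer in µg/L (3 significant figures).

Outflow Q = 98.7 m³/s × 3.156e+07 s/yr = 3.115e+09 m³/yr.
Steady-state CSTR mass balance: W = Q·C + k·V·C, so C = W/(Q + kV).
Q + kV = 3.115e+09 + 7.1·102000 = 3.115e+09 m³/yr.
C = 49500/3.115e+09 = 1.589e-05 kg/m³ = 0.01589 mg/L = 15.89 µg/L.

15.9 µg/L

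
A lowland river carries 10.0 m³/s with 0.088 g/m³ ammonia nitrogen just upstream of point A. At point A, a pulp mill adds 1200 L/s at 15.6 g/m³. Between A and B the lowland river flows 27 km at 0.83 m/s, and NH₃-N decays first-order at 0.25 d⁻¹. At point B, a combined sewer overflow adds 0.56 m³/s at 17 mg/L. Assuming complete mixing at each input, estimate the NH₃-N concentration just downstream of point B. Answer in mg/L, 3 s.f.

2.33 mg/L

1200 L/s = 1.2 m³/s.
After input A: C = (10·0.088 + 1.2·15.6) / 11.2 = 1.75 mg/L.
Over the 27 km reach to input B (t = 3.253e+04 s = 0.3765 d), decay gives C = 1.75·exp(−0.25·0.3765) = 1.593 mg/L.
After input B: C = (11.2·1.593 + 0.56·17) / 11.76 = 2.326 mg/L.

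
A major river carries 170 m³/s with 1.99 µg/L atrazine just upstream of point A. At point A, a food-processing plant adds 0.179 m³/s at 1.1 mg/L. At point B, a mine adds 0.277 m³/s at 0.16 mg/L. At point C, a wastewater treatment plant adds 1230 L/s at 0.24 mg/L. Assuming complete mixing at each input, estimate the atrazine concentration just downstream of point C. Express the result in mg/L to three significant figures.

0.00509 mg/L

1.99 µg/L = 0.00199 mg/L.
After input A: C = (170·0.00199 + 0.179·1.1) / 170.2 = 0.003145 mg/L.
After input B: C = (170.2·0.003145 + 0.277·0.16) / 170.5 = 0.0034 mg/L.
1230 L/s = 1.23 m³/s.
After input C: C = (170.5·0.0034 + 1.23·0.24) / 171.7 = 0.005095 mg/L.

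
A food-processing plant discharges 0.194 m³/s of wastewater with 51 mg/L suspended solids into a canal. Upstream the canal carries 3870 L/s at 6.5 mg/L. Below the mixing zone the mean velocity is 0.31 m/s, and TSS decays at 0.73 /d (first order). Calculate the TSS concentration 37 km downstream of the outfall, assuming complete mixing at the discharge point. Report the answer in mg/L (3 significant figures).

3870 L/s = 3.87 m³/s.
After complete mixing, C₀ = (0.194·51 + 3.87·6.5) / 4.064 = 8.624 mg/L.
Travel time t = 3.7e+04 m / 0.31 m/s = 1.194e+05 s = 1.381 d.
C = 8.624·exp(−0.73·1.381) = 8.624·0.3648 = 3.146 mg/L.

3.15 mg/L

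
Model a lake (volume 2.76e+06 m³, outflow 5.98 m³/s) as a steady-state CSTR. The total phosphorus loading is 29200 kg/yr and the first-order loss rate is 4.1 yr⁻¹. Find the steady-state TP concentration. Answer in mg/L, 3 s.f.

0.146 mg/L

Outflow Q = 5.98 m³/s × 3.156e+07 s/yr = 1.887e+08 m³/yr.
Steady-state CSTR mass balance: W = Q·C + k·V·C, so C = W/(Q + kV).
Q + kV = 1.887e+08 + 4.1·2.76e+06 = 2e+08 m³/yr.
C = 29200/2e+08 = 0.000146 kg/m³ = 0.146 mg/L.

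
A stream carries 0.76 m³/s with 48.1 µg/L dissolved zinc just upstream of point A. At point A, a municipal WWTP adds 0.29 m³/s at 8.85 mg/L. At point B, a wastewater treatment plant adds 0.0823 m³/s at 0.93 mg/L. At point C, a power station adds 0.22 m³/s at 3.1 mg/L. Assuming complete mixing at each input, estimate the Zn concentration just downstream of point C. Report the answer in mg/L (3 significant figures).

2.49 mg/L

48.1 µg/L = 0.0481 mg/L.
After input A: C = (0.76·0.0481 + 0.29·8.85) / 1.05 = 2.479 mg/L.
After input B: C = (1.05·2.479 + 0.0823·0.93) / 1.132 = 2.367 mg/L.
After input C: C = (1.132·2.367 + 0.22·3.1) / 1.352 = 2.486 mg/L.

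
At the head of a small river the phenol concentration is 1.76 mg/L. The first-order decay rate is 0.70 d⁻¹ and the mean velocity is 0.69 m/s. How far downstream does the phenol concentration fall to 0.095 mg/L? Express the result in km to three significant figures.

From C = C₀·e^(−kt), t = ln(C₀/C)/k = ln(1.76/0.095)/0.70 = 2.919/0.70 = 4.17 d.
Distance = v·t = 0.69 m/s × 3.603e+05 s = 2.486e+05 m = 248.6 km.

249 km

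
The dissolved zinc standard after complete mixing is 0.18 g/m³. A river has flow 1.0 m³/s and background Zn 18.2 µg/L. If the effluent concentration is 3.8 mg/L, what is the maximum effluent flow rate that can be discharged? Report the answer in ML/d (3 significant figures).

3.86 ML/d

18.2 µg/L = 0.0182 mg/L.
Mass balance at complete mixing: C_std·(Q_w + Q_r) = Q_w·C_e + Q_r·C_b.
Rearranging, Q_w = Q_r·(C_std − C_b)/(C_e − C_std) = 1.0·(0.18 − 0.0182) / (3.8 − 0.18) = 0.0447 m³/s.
= 3.862 ML/d.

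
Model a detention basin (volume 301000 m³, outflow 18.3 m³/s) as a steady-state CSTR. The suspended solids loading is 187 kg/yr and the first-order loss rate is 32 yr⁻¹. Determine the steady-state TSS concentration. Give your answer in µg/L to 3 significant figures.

0.318 µg/L

Outflow Q = 18.3 m³/s × 3.156e+07 s/yr = 5.775e+08 m³/yr.
Steady-state CSTR mass balance: W = Q·C + k·V·C, so C = W/(Q + kV).
Q + kV = 5.775e+08 + 32·301000 = 5.871e+08 m³/yr.
C = 187/5.871e+08 = 3.185e-07 kg/m³ = 0.0003185 mg/L = 0.3185 µg/L.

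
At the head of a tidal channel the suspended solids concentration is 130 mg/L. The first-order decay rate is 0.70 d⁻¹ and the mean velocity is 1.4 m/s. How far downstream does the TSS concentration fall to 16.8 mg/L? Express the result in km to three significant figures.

354 km

From C = C₀·e^(−kt), t = ln(C₀/C)/k = ln(130/16.8)/0.70 = 2.046/0.70 = 2.923 d.
Distance = v·t = 1.4 m/s × 2.526e+05 s = 3.536e+05 m = 353.6 km.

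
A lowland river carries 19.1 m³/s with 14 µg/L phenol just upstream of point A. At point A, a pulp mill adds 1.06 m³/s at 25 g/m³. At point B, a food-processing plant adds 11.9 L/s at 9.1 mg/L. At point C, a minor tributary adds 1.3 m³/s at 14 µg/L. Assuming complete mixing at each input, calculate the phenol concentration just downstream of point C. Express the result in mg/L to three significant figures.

14 µg/L = 0.014 mg/L.
After input A: C = (19.1·0.014 + 1.06·25) / 20.16 = 1.328 mg/L.
11.9 L/s = 0.0119 m³/s.
After input B: C = (20.16·1.328 + 0.0119·9.1) / 20.17 = 1.332 mg/L.
14 µg/L = 0.014 mg/L.
After input C: C = (20.17·1.332 + 1.3·0.014) / 21.47 = 1.253 mg/L.

1.25 mg/L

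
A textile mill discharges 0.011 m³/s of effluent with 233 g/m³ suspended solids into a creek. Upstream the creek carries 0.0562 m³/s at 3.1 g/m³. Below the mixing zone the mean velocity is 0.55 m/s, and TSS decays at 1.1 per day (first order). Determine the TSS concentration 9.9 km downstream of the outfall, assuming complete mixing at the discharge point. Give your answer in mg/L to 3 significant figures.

32.4 mg/L

After complete mixing, C₀ = (0.011·233 + 0.0562·3.1) / 0.0672 = 40.73 mg/L.
Travel time t = 9900 m / 0.55 m/s = 1.8e+04 s = 0.2083 d.
C = 40.73·exp(−1.1·0.2083) = 40.73·0.7952 = 32.39 mg/L.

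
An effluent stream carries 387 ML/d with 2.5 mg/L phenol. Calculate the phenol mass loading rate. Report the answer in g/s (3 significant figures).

11.2 g/s

387 ML/d = 4.479 m³/s.
Mass flux = Q·C = 4.479 m³/s × 2.5 g/m³ = 11.2 g/s.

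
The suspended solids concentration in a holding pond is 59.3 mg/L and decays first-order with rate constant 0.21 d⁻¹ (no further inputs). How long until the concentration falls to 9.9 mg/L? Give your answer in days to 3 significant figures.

8.52 d

t = ln(C₀/C)/k = ln(59.3/9.9)/0.21 = 1.79/0.21 = 8.524 d.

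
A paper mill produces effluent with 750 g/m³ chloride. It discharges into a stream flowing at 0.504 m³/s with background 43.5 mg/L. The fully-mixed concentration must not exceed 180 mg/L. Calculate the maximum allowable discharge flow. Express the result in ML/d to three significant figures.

Mass balance at complete mixing: C_std·(Q_w + Q_r) = Q_w·C_e + Q_r·C_b.
Rearranging, Q_w = Q_r·(C_std − C_b)/(C_e − C_std) = 0.504·(180 − 43.5) / (750 − 180) = 0.1207 m³/s.
= 10.43 ML/d.

10.4 ML/d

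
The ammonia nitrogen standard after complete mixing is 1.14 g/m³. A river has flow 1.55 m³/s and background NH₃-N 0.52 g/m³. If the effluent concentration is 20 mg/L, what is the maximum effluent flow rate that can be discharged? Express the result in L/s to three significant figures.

51.0 L/s

Mass balance at complete mixing: C_std·(Q_w + Q_r) = Q_w·C_e + Q_r·C_b.
Rearranging, Q_w = Q_r·(C_std − C_b)/(C_e − C_std) = 1.55·(1.14 − 0.52) / (20 − 1.14) = 0.05095 m³/s.
= 50.95 L/s.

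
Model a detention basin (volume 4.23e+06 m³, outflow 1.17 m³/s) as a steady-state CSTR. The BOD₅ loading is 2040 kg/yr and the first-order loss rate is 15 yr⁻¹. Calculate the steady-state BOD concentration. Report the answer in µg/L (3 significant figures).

Outflow Q = 1.17 m³/s × 3.156e+07 s/yr = 3.692e+07 m³/yr.
Steady-state CSTR mass balance: W = Q·C + k·V·C, so C = W/(Q + kV).
Q + kV = 3.692e+07 + 15·4.23e+06 = 1.004e+08 m³/yr.
C = 2040/1.004e+08 = 2.032e-05 kg/m³ = 0.02032 mg/L = 20.32 µg/L.

20.3 µg/L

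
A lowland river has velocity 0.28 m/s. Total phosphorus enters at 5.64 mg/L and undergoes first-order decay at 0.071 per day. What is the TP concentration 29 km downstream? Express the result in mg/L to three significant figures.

5.18 mg/L

Travel time t = 29 km / 0.28 m/s = 2.9e+04/0.28 = 1.036e+05 s = 1.199 d.
First-order decay: C = 5.64·exp(−0.071·1.199) = 5.64·0.9184 = 5.18 mg/L.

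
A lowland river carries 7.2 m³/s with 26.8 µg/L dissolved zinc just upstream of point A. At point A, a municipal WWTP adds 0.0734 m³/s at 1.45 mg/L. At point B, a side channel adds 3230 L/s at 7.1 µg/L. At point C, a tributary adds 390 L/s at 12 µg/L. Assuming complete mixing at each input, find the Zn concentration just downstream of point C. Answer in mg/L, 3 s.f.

0.0300 mg/L

26.8 µg/L = 0.0268 mg/L.
After input A: C = (7.2·0.0268 + 0.0734·1.45) / 7.273 = 0.04116 mg/L.
3230 L/s = 3.23 m³/s.
7.1 µg/L = 0.0071 mg/L.
After input B: C = (7.273·0.04116 + 3.23·0.0071) / 10.5 = 0.03069 mg/L.
390 L/s = 0.39 m³/s.
12 µg/L = 0.012 mg/L.
After input C: C = (10.5·0.03069 + 0.39·0.012) / 10.89 = 0.03002 mg/L.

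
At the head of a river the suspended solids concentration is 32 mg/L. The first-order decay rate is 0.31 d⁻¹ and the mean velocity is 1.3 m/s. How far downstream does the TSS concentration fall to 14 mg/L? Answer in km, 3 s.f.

From C = C₀·e^(−kt), t = ln(C₀/C)/k = ln(32/14)/0.31 = 0.8267/0.31 = 2.667 d.
Distance = v·t = 1.3 m/s × 2.304e+05 s = 2.995e+05 m = 299.5 km.

300 km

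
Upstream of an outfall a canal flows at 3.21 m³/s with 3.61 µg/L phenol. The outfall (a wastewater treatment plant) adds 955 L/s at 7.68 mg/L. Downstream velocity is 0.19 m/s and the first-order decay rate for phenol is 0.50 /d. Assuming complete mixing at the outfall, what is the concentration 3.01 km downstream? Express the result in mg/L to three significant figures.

1.61 mg/L

955 L/s = 0.955 m³/s.
3.61 µg/L = 0.00361 mg/L.
After complete mixing, C₀ = (0.955·7.68 + 3.21·0.00361) / 4.165 = 1.764 mg/L.
Travel time t = 3010 m / 0.19 m/s = 1.584e+04 s = 0.1834 d.
C = 1.764·exp(−0.50·0.1834) = 1.764·0.9124 = 1.609 mg/L.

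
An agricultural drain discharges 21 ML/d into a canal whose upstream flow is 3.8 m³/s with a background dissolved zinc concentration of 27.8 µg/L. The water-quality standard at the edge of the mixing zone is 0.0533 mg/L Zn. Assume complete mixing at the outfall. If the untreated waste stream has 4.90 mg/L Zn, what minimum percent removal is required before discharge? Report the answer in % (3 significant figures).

21 ML/d = 0.2431 m³/s.
27.8 µg/L = 0.0278 mg/L.
Mass balance: 0.0533·4.043 = 0.2431·Cₑ + 3.8·0.0278.
Cₑ = (0.2155 − 0.1056) / 0.2431 = 0.452 mg/L.
Required removal = 1 − 0.452/4.90 = 90.78 %.

90.8 %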